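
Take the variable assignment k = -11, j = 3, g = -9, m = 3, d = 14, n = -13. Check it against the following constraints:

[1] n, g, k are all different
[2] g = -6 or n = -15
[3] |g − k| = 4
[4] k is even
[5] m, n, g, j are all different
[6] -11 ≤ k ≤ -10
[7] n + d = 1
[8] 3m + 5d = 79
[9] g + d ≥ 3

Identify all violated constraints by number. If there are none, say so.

[1] values -13, -9, -11 are pairwise distinct — holds.
[2] g = -9 ≠ -6 and n = -13 ≠ -15; both disjuncts false — does not hold.
[3] |-9 − (-11)| = 2, not 4 — does not hold.
[4] k = -11 is odd — does not hold.
[5] m = j = 3, not all different — does not hold.
[6] k = -11 lies in [-11, -10] — holds.
[7] n + d = -13 + 14 = 1 — holds.
[8] 3m + 5d = 3(3) + 5(14) = 79 — holds.
[9] g + d = -9 + 14 = 5; 5 ≥ 3 — holds.

No — constraints 2, 3, 4, and 5 are not satisfied.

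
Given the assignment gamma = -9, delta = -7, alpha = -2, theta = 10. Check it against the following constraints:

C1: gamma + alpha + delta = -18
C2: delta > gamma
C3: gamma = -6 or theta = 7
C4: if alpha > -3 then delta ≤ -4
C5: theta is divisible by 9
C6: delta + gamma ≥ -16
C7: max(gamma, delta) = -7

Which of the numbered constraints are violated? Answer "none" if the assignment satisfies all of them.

Violated: 3 and 5.

C1: gamma + alpha + delta = -9 + (-2) + (-7) = -18  true
C2: delta = -7, gamma = -9; -7 > -9  true
C3: gamma = -9 ≠ -6 and theta = 10 ≠ 7; both disjuncts false  false
C4: alpha = -2 > -3, so we need delta ≤ -4; delta = -7 ≤ -4  true
C5: 10 = 9×1 + 1, so 9 does not divide 10  false
C6: delta + gamma = -7 + (-9) = -16; -16 ≥ -16  true
C7: max(-9, -7) = -7  true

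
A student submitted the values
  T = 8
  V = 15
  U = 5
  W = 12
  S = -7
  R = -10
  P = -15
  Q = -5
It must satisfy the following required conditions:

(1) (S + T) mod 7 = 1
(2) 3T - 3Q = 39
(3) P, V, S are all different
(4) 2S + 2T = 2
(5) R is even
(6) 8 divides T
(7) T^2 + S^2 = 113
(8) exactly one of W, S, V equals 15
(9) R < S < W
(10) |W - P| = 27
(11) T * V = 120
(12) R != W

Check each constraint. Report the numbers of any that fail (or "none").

No violations.

(1) S + T = 1; 1 mod 7 = 1  true
(2) 3T - 3Q = 3(8) - 3(-5) = 39  true
(3) values -15, 15, -7 are pairwise distinct  true
(4) 2S + 2T = 2(-7) + 2(8) = 2  true
(5) R = -10 is even  true
(6) 8 / 8 = 1, so 8 divides 8  true
(7) T^2 + S^2 = 8^2 + (-7)^2 = 64 + 49 = 113  true
(8) W=12, S=-7, V=15; 1 of them equals 15  true
(9) values -10 < -7 < 12  true
(10) |12 - (-15)| = 27  true
(11) T * V = 8 * 15 = 120  true
(12) R = -10, W = 12; distinct  true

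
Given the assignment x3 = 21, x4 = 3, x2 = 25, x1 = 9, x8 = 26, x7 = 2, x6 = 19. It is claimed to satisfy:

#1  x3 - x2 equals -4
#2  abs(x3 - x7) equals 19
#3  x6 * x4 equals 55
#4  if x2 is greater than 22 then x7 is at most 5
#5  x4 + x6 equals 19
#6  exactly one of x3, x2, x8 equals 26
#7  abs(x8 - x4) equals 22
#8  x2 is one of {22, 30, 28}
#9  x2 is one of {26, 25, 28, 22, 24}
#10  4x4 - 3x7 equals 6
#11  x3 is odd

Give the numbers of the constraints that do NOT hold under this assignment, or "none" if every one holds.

#1 x3 - x2 = 21 - 25 = -4  ✓
#2 abs(21 - 2) = 19  ✓
#3 x6 * x4 = 19 * 3 = 57, not 55  ✗
#4 x2 = 25 > 22, so we need x7 ≤ 5; x7 = 2 ≤ 5  ✓
#5 x4 + x6 = 3 + 19 = 22, not 19  ✗
#6 x3=21, x2=25, x8=26; 1 of them equals 26  ✓
#7 abs(26 - 3) = 23, not 22  ✗
#8 x2 = 25 is not in {22, 30, 28}  ✗
#9 x2 = 25 is in {26, 25, 28, 22, 24}  ✓
#10 4x4 - 3x7 = 4(3) - 3(2) = 6  ✓
#11 x3 = 21 is odd  ✓

Constraints 3, 5, 7, and 8 are violated.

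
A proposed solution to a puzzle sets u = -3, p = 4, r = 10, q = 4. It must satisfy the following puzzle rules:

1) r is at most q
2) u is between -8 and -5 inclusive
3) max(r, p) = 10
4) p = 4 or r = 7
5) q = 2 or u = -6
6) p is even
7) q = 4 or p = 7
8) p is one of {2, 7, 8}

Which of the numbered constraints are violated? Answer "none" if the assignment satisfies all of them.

The assignment fails constraints 1, 2, 5, 8.

1) r = 10, q = 4; 10 > 4 (want ≤) — violated.
2) u = -3 is outside [-8, -5] — violated.
3) max(10, 4) = 10 — satisfied.
4) p = 4 = 4 (first disjunct) — satisfied.
5) q = 4 ≠ 2 and u = -3 ≠ -6; both disjuncts false — violated.
6) p = 4 is even — satisfied.
7) q = 4 = 4 (first disjunct) — satisfied.
8) p = 4 is not in {2, 7, 8} — violated.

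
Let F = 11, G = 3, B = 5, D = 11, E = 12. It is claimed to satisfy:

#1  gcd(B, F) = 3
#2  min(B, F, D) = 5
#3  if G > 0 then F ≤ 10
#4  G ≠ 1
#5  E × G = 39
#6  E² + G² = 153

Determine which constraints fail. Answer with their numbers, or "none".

#1 gcd(5, 11) = 1, not 3 — does not hold.
#2 min(5, 11, 11) = 5 — holds.
#3 G = 3 > 0, so we need F ≤ 10; but F = 11 > 10 — does not hold.
#4 G = 3, and 3 ≠ 1 — holds.
#5 E × G = 12 × 3 = 36, not 39 — does not hold.
#6 E² + G² = 12² + 3² = 144 + 9 = 153 — holds.

The assignment fails constraints 1, 3, and 5.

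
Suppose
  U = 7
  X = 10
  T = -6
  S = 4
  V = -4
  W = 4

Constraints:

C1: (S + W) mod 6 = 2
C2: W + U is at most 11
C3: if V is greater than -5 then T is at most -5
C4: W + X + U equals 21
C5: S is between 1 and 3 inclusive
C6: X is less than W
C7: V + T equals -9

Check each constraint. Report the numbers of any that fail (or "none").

C1: S + W = 8; 8 mod 6 = 2  ✓
C2: W + U = 4 + 7 = 11; 11 ≤ 11  ✓
C3: V = -4 > -5, so we need T ≤ -5; T = -6 ≤ -5  ✓
C4: W + X + U = 4 + 10 + 7 = 21  ✓
C5: S = 4 is outside [1, 3]  ✗
C6: X = 10, W = 4; 10 ≥ 4 (want <)  ✗
C7: V + T = -4 + (-6) = -10, not -9  ✗

Violated: 5, 6, and 7.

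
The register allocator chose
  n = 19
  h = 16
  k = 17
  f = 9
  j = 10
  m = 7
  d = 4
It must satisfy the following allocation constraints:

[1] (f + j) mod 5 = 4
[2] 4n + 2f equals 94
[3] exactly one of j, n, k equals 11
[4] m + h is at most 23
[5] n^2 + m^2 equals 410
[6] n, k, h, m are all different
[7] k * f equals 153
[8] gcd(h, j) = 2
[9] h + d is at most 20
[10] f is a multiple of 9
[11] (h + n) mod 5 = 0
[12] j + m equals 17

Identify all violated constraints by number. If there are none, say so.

[1] f + j = 19; 19 mod 5 = 4  ✔
[2] 4n + 2f = 4(19) + 2(9) = 94  ✔
[3] j=10, n=19, k=17; 0 of them equal 11, not exactly one  ✘
[4] m + h = 7 + 16 = 23; 23 ≤ 23  ✔
[5] n^2 + m^2 = 19^2 + 7^2 = 361 + 49 = 410  ✔
[6] values 19, 17, 16, 7 are pairwise distinct  ✔
[7] k * f = 17 * 9 = 153  ✔
[8] gcd(16, 10) = 2  ✔
[9] h + d = 16 + 4 = 20; 20 ≤ 20  ✔
[10] 9 / 9 = 1, so 9 divides 9  ✔
[11] h + n = 35; 35 mod 5 = 0  ✔
[12] j + m = 10 + 7 = 17  ✔

Violated: 3.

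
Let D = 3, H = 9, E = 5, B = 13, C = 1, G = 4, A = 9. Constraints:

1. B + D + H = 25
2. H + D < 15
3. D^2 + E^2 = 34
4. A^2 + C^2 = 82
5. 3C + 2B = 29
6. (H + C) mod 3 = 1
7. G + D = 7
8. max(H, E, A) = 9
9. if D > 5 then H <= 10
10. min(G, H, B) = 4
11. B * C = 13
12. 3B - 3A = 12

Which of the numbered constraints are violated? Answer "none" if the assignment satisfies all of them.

None — every constraint holds.

1. B + D + H = 13 + 3 + 9 = 25 — holds.
2. H + D = 9 + 3 = 12; 12 < 15 — holds.
3. D^2 + E^2 = 3^2 + 5^2 = 9 + 25 = 34 — holds.
4. A^2 + C^2 = 9^2 + 1^2 = 81 + 1 = 82 — holds.
5. 3C + 2B = 3(1) + 2(13) = 29 — holds.
6. H + C = 10; 10 mod 3 = 1 — holds.
7. G + D = 4 + 3 = 7 — holds.
8. max(9, 5, 9) = 9 — holds.
9. D = 3, not > 5; antecedent false, conditional vacuously true — holds.
10. min(4, 9, 13) = 4 — holds.
11. B * C = 13 * 1 = 13 — holds.
12. 3B - 3A = 3(13) - 3(9) = 12 — holds.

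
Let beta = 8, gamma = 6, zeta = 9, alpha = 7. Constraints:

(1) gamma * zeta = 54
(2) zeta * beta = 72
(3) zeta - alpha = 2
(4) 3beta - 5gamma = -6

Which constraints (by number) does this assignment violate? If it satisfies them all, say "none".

None — every constraint holds.

(1) gamma * zeta = 6 * 9 = 54  OK
(2) zeta * beta = 9 * 8 = 72  OK
(3) zeta - alpha = 9 - 7 = 2  OK
(4) 3beta - 5gamma = 3(8) - 5(6) = -6  OK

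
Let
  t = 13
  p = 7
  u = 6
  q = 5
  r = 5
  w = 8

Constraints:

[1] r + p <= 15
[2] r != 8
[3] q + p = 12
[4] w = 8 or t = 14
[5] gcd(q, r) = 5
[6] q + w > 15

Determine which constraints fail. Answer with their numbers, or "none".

Constraint 6 does not hold.

[1] r + p = 5 + 7 = 12; 12 ≤ 15 — OK.
[2] r = 5, and 5 ≠ 8 — OK.
[3] q + p = 5 + 7 = 12 — OK.
[4] w = 8 = 8 (first disjunct) — OK.
[5] gcd(5, 5) = 5 — OK.
[6] q + w = 5 + 8 = 13; 13 ≤ 15, bound 15 not met — violated.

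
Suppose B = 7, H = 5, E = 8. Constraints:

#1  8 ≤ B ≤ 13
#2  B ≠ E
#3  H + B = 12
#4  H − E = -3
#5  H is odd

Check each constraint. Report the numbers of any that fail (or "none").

#1 B = 7 is outside [8, 13] — fails.
#2 B = 7, E = 8; distinct — holds.
#3 H + B = 5 + 7 = 12 — holds.
#4 H − E = 5 − 8 = -3 — holds.
#5 H = 5 is odd — holds.

The assignment fails constraint 1.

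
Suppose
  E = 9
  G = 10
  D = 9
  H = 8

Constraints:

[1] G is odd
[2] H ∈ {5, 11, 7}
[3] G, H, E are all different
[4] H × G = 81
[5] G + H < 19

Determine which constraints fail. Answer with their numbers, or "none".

[1] G = 10 is even  false
[2] H = 8 is not in {5, 11, 7}  false
[3] values 10, 8, 9 are pairwise distinct  true
[4] H × G = 8 × 10 = 80, not 81  false
[5] G + H = 10 + 8 = 18; 18 < 19  true

Constraints 1, 2, 4 do not hold.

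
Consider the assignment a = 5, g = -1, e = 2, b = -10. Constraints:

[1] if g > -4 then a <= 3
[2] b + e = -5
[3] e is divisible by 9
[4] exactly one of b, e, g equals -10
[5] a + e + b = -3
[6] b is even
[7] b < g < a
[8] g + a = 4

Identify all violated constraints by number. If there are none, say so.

[1] g = -1 > -4, so we need a ≤ 3; but a = 5 > 3 — violated.
[2] b + e = -10 + 2 = -8, not -5 — violated.
[3] 2 = 9*0 + 2, so 9 does not divide 2 — violated.
[4] b=-10, e=2, g=-1; 1 of them equals -10 — satisfied.
[5] a + e + b = 5 + 2 + (-10) = -3 — satisfied.
[6] b = -10 is even — satisfied.
[7] values -10 < -1 < 5 — satisfied.
[8] g + a = -1 + 5 = 4 — satisfied.

Constraints 1, 2, and 3 are violated.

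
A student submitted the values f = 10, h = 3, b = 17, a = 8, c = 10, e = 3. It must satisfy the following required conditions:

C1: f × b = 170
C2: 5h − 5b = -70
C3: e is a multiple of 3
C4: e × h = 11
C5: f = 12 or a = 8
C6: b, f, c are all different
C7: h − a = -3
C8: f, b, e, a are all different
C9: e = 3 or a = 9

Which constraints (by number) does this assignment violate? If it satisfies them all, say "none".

The assignment fails constraints 4, 6, and 7.

C1: f × b = 10 × 17 = 170 — OK.
C2: 5h − 5b = 5(3) − 5(17) = -70 — OK.
C3: 3 / 3 = 1, so 3 divides 3 — OK.
C4: e × h = 3 × 3 = 9, not 11 — violated.
C5: f = 10 ≠ 12, but a = 8 = 8 (second disjunct) — OK.
C6: f = c = 10, not all different — violated.
C7: h − a = 3 − 8 = -5, not -3 — violated.
C8: values 10, 17, 3, 8 are pairwise distinct — OK.
C9: e = 3 = 3 (first disjunct) — OK.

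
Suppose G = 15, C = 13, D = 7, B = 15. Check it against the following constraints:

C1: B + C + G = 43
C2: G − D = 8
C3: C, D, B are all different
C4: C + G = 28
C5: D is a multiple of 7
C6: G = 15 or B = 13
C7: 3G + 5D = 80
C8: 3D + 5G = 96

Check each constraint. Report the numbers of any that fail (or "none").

No violations.

C1: B + C + G = 15 + 13 + 15 = 43 — satisfied.
C2: G − D = 15 − 7 = 8 — satisfied.
C3: values 13, 7, 15 are pairwise distinct — satisfied.
C4: C + G = 13 + 15 = 28 — satisfied.
C5: 7 / 7 = 1, so 7 divides 7 — satisfied.
C6: G = 15 = 15 (first disjunct) — satisfied.
C7: 3G + 5D = 3(15) + 5(7) = 80 — satisfied.
C8: 3D + 5G = 3(7) + 5(15) = 96 — satisfied.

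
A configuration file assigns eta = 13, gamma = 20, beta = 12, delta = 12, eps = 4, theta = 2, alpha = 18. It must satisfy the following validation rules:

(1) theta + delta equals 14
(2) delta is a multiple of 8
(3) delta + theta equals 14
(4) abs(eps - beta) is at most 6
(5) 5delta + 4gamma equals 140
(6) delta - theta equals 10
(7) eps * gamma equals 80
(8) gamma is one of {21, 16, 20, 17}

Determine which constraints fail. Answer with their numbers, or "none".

(1) theta + delta = 2 + 12 = 14  yes
(2) 12 = 8*1 + 4, so 8 does not divide 12  no
(3) delta + theta = 12 + 2 = 14  yes
(4) abs(4 - 12) = 8; 8 > 6, exceeds bound 6  no
(5) 5delta + 4gamma = 5(12) + 4(20) = 140  yes
(6) delta - theta = 12 - 2 = 10  yes
(7) eps * gamma = 4 * 20 = 80  yes
(8) gamma = 20 is in {21, 16, 20, 17}  yes

The assignment fails constraints 2 and 4.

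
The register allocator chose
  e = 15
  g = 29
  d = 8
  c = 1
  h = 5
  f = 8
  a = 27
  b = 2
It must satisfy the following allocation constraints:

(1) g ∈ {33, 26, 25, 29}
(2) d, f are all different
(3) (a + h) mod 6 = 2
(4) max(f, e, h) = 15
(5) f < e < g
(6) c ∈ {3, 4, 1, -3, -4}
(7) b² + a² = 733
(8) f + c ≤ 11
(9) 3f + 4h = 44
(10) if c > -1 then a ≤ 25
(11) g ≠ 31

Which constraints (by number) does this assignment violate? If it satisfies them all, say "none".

(1) g = 29 is in {33, 26, 25, 29}  OK
(2) d = f = 8, not all different  FAIL
(3) a + h = 32; 32 mod 6 = 2  OK
(4) max(8, 15, 5) = 15  OK
(5) values 8 < 15 < 29  OK
(6) c = 1 is in {3, 4, 1, -3, -4}  OK
(7) b² + a² = 2² + 27² = 4 + 729 = 733  OK
(8) f + c = 8 + 1 = 9; 9 ≤ 11  OK
(9) 3f + 4h = 3(8) + 4(5) = 44  OK
(10) c = 1 > -1, so we need a ≤ 25; but a = 27 > 25  FAIL
(11) g = 29, and 29 ≠ 31  OK

The assignment fails constraints 2 and 10.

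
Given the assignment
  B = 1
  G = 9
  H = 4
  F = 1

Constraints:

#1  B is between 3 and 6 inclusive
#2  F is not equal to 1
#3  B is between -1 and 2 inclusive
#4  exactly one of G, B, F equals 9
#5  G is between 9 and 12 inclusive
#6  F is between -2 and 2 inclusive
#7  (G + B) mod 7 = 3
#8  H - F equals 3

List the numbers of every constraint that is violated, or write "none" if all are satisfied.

#1 B = 1 is outside [3, 6] — violated.
#2 F = 1, but 1 is required to differ — violated.
#3 B = 1 lies in [-1, 2] — satisfied.
#4 G=9, B=1, F=1; 1 of them equals 9 — satisfied.
#5 G = 9 lies in [9, 12] — satisfied.
#6 F = 1 lies in [-2, 2] — satisfied.
#7 G + B = 10; 10 mod 7 = 3 — satisfied.
#8 H - F = 4 - 1 = 3 — satisfied.

Constraints 1 and 2 do not hold.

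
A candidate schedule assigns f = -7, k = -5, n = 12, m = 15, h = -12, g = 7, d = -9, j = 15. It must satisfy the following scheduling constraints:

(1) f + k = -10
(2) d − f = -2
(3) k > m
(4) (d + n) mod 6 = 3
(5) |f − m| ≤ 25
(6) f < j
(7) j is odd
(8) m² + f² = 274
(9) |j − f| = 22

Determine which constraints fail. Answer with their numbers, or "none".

No — constraints 1 and 3 are not satisfied.

(1) f + k = -7 + (-5) = -12, not -10 — violated.
(2) d − f = -9 − (-7) = -2 — OK.
(3) k = -5, m = 15; -5 ≤ 15 (want >) — violated.
(4) d + n = 3; 3 mod 6 = 3 — OK.
(5) |-7 − 15| = 22; 22 ≤ 25 — OK.
(6) f = -7, j = 15; -7 < 15 — OK.
(7) j = 15 is odd — OK.
(8) m² + f² = 15² + (-7)² = 225 + 49 = 274 — OK.
(9) |15 − (-7)| = 22 — OK.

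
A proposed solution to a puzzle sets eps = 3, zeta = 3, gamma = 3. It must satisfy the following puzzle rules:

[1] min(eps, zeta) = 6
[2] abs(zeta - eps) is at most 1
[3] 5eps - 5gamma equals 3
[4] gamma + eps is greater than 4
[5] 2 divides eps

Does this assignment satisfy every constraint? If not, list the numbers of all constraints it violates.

[1] min(3, 3) = 3, not 6 — does not hold.
[2] abs(3 - 3) = 0; 0 ≤ 1 — holds.
[3] 5eps - 5gamma = 5(3) - 5(3) = 0, not 3 — does not hold.
[4] gamma + eps = 3 + 3 = 6; 6 > 4 — holds.
[5] 3 = 2*1 + 1, so 2 does not divide 3 — does not hold.

No — constraints 1, 3, 5 are not satisfied.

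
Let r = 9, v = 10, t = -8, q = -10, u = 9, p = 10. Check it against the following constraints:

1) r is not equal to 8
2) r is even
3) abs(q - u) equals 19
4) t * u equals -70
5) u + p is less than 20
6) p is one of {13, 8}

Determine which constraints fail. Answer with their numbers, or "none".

1) r = 9, and 9 ≠ 8  ✓
2) r = 9 is odd  ✗
3) abs(-10 - 9) = 19  ✓
4) t * u = -8 * 9 = -72, not -70  ✗
5) u + p = 9 + 10 = 19; 19 < 20  ✓
6) p = 10 is not in {13, 8}  ✗

Constraints 2, 4, 6 do not hold.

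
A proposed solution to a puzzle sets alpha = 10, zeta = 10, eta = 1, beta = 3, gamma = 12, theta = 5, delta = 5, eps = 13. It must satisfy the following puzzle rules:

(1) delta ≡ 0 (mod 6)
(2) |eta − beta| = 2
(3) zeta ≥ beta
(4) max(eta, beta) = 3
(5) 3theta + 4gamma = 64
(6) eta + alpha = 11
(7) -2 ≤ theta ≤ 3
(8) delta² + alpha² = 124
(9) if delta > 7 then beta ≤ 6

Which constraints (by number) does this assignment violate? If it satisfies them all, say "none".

The assignment fails constraints 1, 5, 7, 8.

(1) 5 mod 6 = 5, not 0 — fails.
(2) |1 − 3| = 2 — holds.
(3) zeta = 10, beta = 3; 10 ≥ 3 — holds.
(4) max(1, 3) = 3 — holds.
(5) 3theta + 4gamma = 3(5) + 4(12) = 63, not 64 — fails.
(6) eta + alpha = 1 + 10 = 11 — holds.
(7) theta = 5 is outside [-2, 3] — fails.
(8) delta² + alpha² = 5² + 10² = 25 + 100 = 125, not 124 — fails.
(9) delta = 5, not > 7; antecedent false, conditional vacuously true — holds.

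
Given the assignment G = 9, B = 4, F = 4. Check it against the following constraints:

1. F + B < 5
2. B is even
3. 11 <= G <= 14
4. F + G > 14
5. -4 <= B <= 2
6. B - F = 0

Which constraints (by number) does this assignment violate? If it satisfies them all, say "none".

1. F + B = 4 + 4 = 8; 8 ≥ 5, bound 5 not met  ✗
2. B = 4 is even  ✓
3. G = 9 is outside [11, 14]  ✗
4. F + G = 4 + 9 = 13; 13 ≤ 14, bound 14 not met  ✗
5. B = 4 is outside [-4, 2]  ✗
6. B - F = 4 - 4 = 0  ✓

The assignment fails constraints 1, 3, 4, and 5.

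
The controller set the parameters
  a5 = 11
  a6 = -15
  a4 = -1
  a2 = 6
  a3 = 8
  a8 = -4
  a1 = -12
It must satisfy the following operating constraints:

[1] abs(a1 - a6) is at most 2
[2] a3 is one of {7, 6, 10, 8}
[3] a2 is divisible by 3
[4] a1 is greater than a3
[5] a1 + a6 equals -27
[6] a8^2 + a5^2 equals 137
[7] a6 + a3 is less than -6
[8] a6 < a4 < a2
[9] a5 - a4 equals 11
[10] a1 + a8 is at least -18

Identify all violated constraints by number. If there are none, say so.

[1] abs(-12 - (-15)) = 3; 3 > 2, exceeds bound 2 — violated.
[2] a3 = 8 is in {7, 6, 10, 8} — OK.
[3] 6 / 3 = 2, so 3 divides 6 — OK.
[4] a1 = -12, a3 = 8; -12 ≤ 8 (want >) — violated.
[5] a1 + a6 = -12 + (-15) = -27 — OK.
[6] a8^2 + a5^2 = (-4)^2 + 11^2 = 16 + 121 = 137 — OK.
[7] a6 + a3 = -15 + 8 = -7; -7 < -6 — OK.
[8] values -15 < -1 < 6 — OK.
[9] a5 - a4 = 11 - (-1) = 12, not 11 — violated.
[10] a1 + a8 = -12 + (-4) = -16; -16 ≥ -18 — OK.

No — constraints 1, 4, and 9 are not satisfied.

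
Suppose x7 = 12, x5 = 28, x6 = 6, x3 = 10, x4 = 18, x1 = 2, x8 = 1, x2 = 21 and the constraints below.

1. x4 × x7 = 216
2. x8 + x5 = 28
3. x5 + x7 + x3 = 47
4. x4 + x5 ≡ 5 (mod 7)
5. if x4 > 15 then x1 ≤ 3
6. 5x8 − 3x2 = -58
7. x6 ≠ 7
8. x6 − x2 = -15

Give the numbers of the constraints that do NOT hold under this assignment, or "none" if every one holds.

1. x4 × x7 = 18 × 12 = 216 — satisfied.
2. x8 + x5 = 1 + 28 = 29, not 28 — violated.
3. x5 + x7 + x3 = 28 + 12 + 10 = 50, not 47 — violated.
4. x4 + x5 = 46; 46 mod 7 = 4, not 5 — violated.
5. x4 = 18 > 15, so we need x1 ≤ 3; x1 = 2 ≤ 3 — satisfied.
6. 5x8 − 3x2 = 5(1) − 3(21) = -58 — satisfied.
7. x6 = 6, and 6 ≠ 7 — satisfied.
8. x6 − x2 = 6 − 21 = -15 — satisfied.

No — constraints 2, 3, and 4 are not satisfied.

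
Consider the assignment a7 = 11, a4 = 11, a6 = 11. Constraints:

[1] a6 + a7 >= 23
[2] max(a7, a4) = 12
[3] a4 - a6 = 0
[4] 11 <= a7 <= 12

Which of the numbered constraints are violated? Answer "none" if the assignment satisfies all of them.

[1] a6 + a7 = 11 + 11 = 22; 22 < 23, bound 23 not met — violated.
[2] max(11, 11) = 11, not 12 — violated.
[3] a4 - a6 = 11 - 11 = 0 — OK.
[4] a7 = 11 lies in [11, 12] — OK.

Constraints 1 and 2 are violated.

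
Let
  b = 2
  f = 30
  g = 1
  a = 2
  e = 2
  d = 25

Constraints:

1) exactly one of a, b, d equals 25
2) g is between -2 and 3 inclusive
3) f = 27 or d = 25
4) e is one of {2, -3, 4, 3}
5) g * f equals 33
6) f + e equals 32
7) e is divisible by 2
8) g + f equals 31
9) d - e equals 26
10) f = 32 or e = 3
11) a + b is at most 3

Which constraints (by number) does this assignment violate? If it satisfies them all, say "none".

1) a=2, b=2, d=25; 1 of them equals 25 — holds.
2) g = 1 lies in [-2, 3] — holds.
3) f = 30 ≠ 27, but d = 25 = 25 (second disjunct) — holds.
4) e = 2 is in {2, -3, 4, 3} — holds.
5) g * f = 1 * 30 = 30, not 33 — fails.
6) f + e = 30 + 2 = 32 — holds.
7) 2 / 2 = 1, so 2 divides 2 — holds.
8) g + f = 1 + 30 = 31 — holds.
9) d - e = 25 - 2 = 23, not 26 — fails.
10) f = 30 ≠ 32 and e = 2 ≠ 3; both disjuncts false — fails.
11) a + b = 2 + 2 = 4; 4 > 3, bound 3 not met — fails.

Constraints 5, 9, 10, 11 are violated.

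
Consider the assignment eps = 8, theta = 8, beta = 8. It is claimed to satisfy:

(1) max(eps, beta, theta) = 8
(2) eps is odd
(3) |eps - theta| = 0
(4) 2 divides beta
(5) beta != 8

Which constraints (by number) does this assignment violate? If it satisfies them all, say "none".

Constraints 2 and 5 are violated.

(1) max(8, 8, 8) = 8  holds
(2) eps = 8 is even  fails
(3) |8 - 8| = 0  holds
(4) 8 / 2 = 4, so 2 divides 8  holds
(5) beta = 8, but 8 is required to differ  fails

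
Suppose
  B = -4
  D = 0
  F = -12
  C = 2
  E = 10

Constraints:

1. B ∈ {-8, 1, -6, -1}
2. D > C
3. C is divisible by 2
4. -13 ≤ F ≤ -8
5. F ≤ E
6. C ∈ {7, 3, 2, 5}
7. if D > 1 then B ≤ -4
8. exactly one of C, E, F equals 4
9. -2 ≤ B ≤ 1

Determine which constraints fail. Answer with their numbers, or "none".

1. B = -4 is not in {-8, 1, -6, -1} — fails.
2. D = 0, C = 2; 0 ≤ 2 (want >) — fails.
3. 2 / 2 = 1, so 2 divides 2 — holds.
4. F = -12 lies in [-13, -8] — holds.
5. F = -12, E = 10; -12 ≤ 10 — holds.
6. C = 2 is in {7, 3, 2, 5} — holds.
7. D = 0, not > 1; antecedent false, conditional vacuously true — holds.
8. C=2, E=10, F=-12; 0 of them equal 4, not exactly one — fails.
9. B = -4 is outside [-2, 1] — fails.

Violated: 1, 2, 8, 9.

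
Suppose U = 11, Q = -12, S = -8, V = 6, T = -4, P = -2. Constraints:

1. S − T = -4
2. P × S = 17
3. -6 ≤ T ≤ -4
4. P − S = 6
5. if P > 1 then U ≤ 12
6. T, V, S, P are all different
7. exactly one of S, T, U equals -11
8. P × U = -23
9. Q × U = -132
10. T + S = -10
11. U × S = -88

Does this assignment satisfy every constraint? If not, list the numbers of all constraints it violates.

1. S − T = -8 − (-4) = -4  ✓
2. P × S = -2 × (-8) = 16, not 17  ✗
3. T = -4 lies in [-6, -4]  ✓
4. P − S = -2 − (-8) = 6  ✓
5. P = -2, not > 1; antecedent false, conditional vacuously true  ✓
6. values -4, 6, -8, -2 are pairwise distinct  ✓
7. S=-8, T=-4, U=11; 0 of them equal -11, not exactly one  ✗
8. P × U = -2 × 11 = -22, not -23  ✗
9. Q × U = -12 × 11 = -132  ✓
10. T + S = -4 + (-8) = -12, not -10  ✗
11. U × S = 11 × (-8) = -88  ✓

No — constraints 2, 7, 8, and 10 are not satisfied.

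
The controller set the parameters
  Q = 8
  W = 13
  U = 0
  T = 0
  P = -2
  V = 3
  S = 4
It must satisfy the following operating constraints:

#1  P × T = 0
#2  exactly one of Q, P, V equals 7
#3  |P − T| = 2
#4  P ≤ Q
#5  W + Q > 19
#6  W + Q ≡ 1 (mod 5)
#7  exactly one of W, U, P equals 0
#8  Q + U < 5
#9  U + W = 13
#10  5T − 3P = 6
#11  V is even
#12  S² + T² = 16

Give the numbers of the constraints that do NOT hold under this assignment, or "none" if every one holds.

#1 P × T = -2 × 0 = 0 — holds.
#2 Q=8, P=-2, V=3; 0 of them equal 7, not exactly one — fails.
#3 |-2 − 0| = 2 — holds.
#4 P = -2, Q = 8; -2 ≤ 8 — holds.
#5 W + Q = 13 + 8 = 21; 21 > 19 — holds.
#6 W + Q = 21; 21 mod 5 = 1 — holds.
#7 W=13, U=0, P=-2; 1 of them equals 0 — holds.
#8 Q + U = 8 + 0 = 8; 8 ≥ 5, bound 5 not met — fails.
#9 U + W = 0 + 13 = 13 — holds.
#10 5T − 3P = 5(0) − 3(-2) = 6 — holds.
#11 V = 3 is odd — fails.
#12 S² + T² = 4² + 0² = 16 + 0 = 16 — holds.

Constraints 2, 8, and 11 are violated.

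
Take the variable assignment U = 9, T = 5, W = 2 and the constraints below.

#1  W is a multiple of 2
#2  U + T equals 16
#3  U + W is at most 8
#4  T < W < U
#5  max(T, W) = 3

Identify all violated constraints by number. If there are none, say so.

#1 2 / 2 = 1, so 2 divides 2  holds
#2 U + T = 9 + 5 = 14, not 16  fails
#3 U + W = 9 + 2 = 11; 11 > 8, bound 8 not met  fails
#4 values 5, 2, 9; T = 5 is not < W = 2  fails
#5 max(5, 2) = 5, not 3  fails

The assignment fails constraints 2, 3, 4, and 5.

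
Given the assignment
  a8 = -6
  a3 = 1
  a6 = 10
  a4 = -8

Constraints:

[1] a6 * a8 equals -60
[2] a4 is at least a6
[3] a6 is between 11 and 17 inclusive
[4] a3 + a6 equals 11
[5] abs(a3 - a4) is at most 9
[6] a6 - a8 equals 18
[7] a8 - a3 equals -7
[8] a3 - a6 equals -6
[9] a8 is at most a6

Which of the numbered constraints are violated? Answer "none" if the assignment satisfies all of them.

Violated: 2, 3, 6, 8.

[1] a6 * a8 = 10 * (-6) = -60  ✓
[2] a4 = -8, a6 = 10; -8 < 10 (want ≥)  ✗
[3] a6 = 10 is outside [11, 17]  ✗
[4] a3 + a6 = 1 + 10 = 11  ✓
[5] abs(1 - (-8)) = 9; 9 ≤ 9  ✓
[6] a6 - a8 = 10 - (-6) = 16, not 18  ✗
[7] a8 - a3 = -6 - 1 = -7  ✓
[8] a3 - a6 = 1 - 10 = -9, not -6  ✗
[9] a8 = -6, a6 = 10; -6 ≤ 10  ✓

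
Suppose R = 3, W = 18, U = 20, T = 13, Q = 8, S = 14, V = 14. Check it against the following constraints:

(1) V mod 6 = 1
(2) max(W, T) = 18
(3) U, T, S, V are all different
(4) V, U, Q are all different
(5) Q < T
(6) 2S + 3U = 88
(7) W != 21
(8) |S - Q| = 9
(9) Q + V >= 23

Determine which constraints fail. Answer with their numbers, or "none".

The assignment fails constraints 1, 3, 8, 9.

(1) 14 mod 6 = 2, not 1 — violated.
(2) max(18, 13) = 18 — satisfied.
(3) S = V = 14, not all different — violated.
(4) values 14, 20, 8 are pairwise distinct — satisfied.
(5) Q = 8, T = 13; 8 < 13 — satisfied.
(6) 2S + 3U = 2(14) + 3(20) = 88 — satisfied.
(7) W = 18, and 18 ≠ 21 — satisfied.
(8) |14 - 8| = 6, not 9 — violated.
(9) Q + V = 8 + 14 = 22; 22 < 23, bound 23 not met — violated.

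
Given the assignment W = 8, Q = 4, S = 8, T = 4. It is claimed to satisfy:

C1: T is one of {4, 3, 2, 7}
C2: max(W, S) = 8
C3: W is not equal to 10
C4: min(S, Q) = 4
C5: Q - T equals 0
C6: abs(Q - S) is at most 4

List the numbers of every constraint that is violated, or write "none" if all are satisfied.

C1: T = 4 is in {4, 3, 2, 7}  yes
C2: max(8, 8) = 8  yes
C3: W = 8, and 8 ≠ 10  yes
C4: min(8, 4) = 4  yes
C5: Q - T = 4 - 4 = 0  yes
C6: abs(4 - 8) = 4; 4 ≤ 4  yes

Yes — all constraints hold.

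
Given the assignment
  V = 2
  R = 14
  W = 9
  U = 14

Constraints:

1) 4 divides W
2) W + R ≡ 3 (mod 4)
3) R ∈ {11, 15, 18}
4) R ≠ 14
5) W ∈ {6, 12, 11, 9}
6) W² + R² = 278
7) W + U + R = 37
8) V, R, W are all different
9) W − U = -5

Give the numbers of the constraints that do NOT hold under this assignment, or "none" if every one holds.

Violated: 1, 3, 4, and 6.

1) 9 = 4×2 + 1, so 4 does not divide 9  ✘
2) W + R = 23; 23 mod 4 = 3  ✔
3) R = 14 is not in {11, 15, 18}  ✘
4) R = 14, but 14 is required to differ  ✘
5) W = 9 is in {6, 12, 11, 9}  ✔
6) W² + R² = 9² + 14² = 81 + 196 = 277, not 278  ✘
7) W + U + R = 9 + 14 + 14 = 37  ✔
8) values 2, 14, 9 are pairwise distinct  ✔
9) W − U = 9 − 14 = -5  ✔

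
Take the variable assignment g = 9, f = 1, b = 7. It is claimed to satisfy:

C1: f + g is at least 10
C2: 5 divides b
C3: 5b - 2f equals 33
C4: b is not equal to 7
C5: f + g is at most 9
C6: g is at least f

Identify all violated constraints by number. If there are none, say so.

C1: f + g = 1 + 9 = 10; 10 ≥ 10  ✓
C2: 7 = 5*1 + 2, so 5 does not divide 7  ✗
C3: 5b - 2f = 5(7) - 2(1) = 33  ✓
C4: b = 7, but 7 is required to differ  ✗
C5: f + g = 1 + 9 = 10; 10 > 9, bound 9 not met  ✗
C6: g = 9, f = 1; 9 ≥ 1  ✓

Constraints 2, 4, 5 are violated.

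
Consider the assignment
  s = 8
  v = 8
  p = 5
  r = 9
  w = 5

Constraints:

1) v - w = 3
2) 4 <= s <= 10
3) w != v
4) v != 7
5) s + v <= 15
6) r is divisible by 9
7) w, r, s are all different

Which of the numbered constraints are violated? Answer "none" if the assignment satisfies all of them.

1) v - w = 8 - 5 = 3  OK
2) s = 8 lies in [4, 10]  OK
3) w = 5, v = 8; distinct  OK
4) v = 8, and 8 ≠ 7  OK
5) s + v = 8 + 8 = 16; 16 > 15, bound 15 not met  FAIL
6) 9 / 9 = 1, so 9 divides 9  OK
7) values 5, 9, 8 are pairwise distinct  OK

Constraint 5 does not hold.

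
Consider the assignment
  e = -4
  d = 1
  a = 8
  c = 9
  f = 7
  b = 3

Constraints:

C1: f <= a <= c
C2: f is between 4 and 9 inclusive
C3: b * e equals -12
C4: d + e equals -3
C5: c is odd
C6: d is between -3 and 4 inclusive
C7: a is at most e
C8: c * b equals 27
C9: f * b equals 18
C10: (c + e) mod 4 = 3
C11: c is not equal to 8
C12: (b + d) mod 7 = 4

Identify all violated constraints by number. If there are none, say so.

C1: values 7 <= 8 <= 9 — satisfied.
C2: f = 7 lies in [4, 9] — satisfied.
C3: b * e = 3 * (-4) = -12 — satisfied.
C4: d + e = 1 + (-4) = -3 — satisfied.
C5: c = 9 is odd — satisfied.
C6: d = 1 lies in [-3, 4] — satisfied.
C7: a = 8, e = -4; 8 > -4 (want ≤) — violated.
C8: c * b = 9 * 3 = 27 — satisfied.
C9: f * b = 7 * 3 = 21, not 18 — violated.
C10: c + e = 5; 5 mod 4 = 1, not 3 — violated.
C11: c = 9, and 9 ≠ 8 — satisfied.
C12: b + d = 4; 4 mod 7 = 4 — satisfied.

The assignment fails constraints 7, 9, 10.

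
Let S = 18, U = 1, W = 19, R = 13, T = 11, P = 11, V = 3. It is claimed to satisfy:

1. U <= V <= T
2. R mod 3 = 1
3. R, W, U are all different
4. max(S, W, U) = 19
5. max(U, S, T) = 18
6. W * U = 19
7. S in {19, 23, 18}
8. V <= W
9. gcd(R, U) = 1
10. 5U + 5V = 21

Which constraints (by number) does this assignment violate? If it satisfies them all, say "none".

Violated: 10.

1. values 1 <= 3 <= 11  holds
2. 13 mod 3 = 1  holds
3. values 13, 19, 1 are pairwise distinct  holds
4. max(18, 19, 1) = 19  holds
5. max(1, 18, 11) = 18  holds
6. W * U = 19 * 1 = 19  holds
7. S = 18 is in {19, 23, 18}  holds
8. V = 3, W = 19; 3 ≤ 19  holds
9. gcd(13, 1) = 1  holds
10. 5U + 5V = 5(1) + 5(3) = 20, not 21  fails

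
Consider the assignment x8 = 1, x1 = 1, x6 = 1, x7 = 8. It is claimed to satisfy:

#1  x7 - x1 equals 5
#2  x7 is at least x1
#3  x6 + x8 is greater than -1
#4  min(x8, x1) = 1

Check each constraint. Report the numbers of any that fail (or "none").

Constraint 1 does not hold.

#1 x7 - x1 = 8 - 1 = 7, not 5 — fails.
#2 x7 = 8, x1 = 1; 8 ≥ 1 — holds.
#3 x6 + x8 = 1 + 1 = 2; 2 > -1 — holds.
#4 min(1, 1) = 1 — holds.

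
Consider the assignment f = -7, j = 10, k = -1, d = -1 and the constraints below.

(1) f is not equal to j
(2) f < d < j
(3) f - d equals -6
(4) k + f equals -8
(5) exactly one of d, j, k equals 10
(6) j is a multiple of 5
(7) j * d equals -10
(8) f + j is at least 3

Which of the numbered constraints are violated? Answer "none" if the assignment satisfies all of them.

All constraints are satisfied.

(1) f = -7, j = 10; distinct — satisfied.
(2) values -7 < -1 < 10 — satisfied.
(3) f - d = -7 - (-1) = -6 — satisfied.
(4) k + f = -1 + (-7) = -8 — satisfied.
(5) d=-1, j=10, k=-1; 1 of them equals 10 — satisfied.
(6) 10 / 5 = 2, so 5 divides 10 — satisfied.
(7) j * d = 10 * (-1) = -10 — satisfied.
(8) f + j = -7 + 10 = 3; 3 ≥ 3 — satisfied.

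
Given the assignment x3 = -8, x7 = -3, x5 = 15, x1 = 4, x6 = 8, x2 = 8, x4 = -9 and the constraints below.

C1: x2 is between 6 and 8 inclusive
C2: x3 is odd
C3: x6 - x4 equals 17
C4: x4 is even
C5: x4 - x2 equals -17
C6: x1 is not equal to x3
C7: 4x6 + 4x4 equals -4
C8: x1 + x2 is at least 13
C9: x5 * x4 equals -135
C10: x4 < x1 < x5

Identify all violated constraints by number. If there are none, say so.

Constraints 2, 4, 8 are violated.

C1: x2 = 8 lies in [6, 8] — holds.
C2: x3 = -8 is even — fails.
C3: x6 - x4 = 8 - (-9) = 17 — holds.
C4: x4 = -9 is odd — fails.
C5: x4 - x2 = -9 - 8 = -17 — holds.
C6: x1 = 4, x3 = -8; distinct — holds.
C7: 4x6 + 4x4 = 4(8) + 4(-9) = -4 — holds.
C8: x1 + x2 = 4 + 8 = 12; 12 < 13, bound 13 not met — fails.
C9: x5 * x4 = 15 * (-9) = -135 — holds.
C10: values -9 < 4 < 15 — holds.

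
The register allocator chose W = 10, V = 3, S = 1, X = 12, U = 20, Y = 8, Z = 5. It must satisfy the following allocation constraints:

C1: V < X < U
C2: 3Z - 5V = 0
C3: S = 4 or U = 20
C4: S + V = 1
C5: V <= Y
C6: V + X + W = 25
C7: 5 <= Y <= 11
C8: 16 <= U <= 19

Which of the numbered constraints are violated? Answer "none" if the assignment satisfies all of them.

No — constraints 4, 8 are not satisfied.

C1: values 3 < 12 < 20 — OK.
C2: 3Z - 5V = 3(5) - 5(3) = 0 — OK.
C3: S = 1 ≠ 4, but U = 20 = 20 (second disjunct) — OK.
C4: S + V = 1 + 3 = 4, not 1 — violated.
C5: V = 3, Y = 8; 3 ≤ 8 — OK.
C6: V + X + W = 3 + 12 + 10 = 25 — OK.
C7: Y = 8 lies in [5, 11] — OK.
C8: U = 20 is outside [16, 19] — violated.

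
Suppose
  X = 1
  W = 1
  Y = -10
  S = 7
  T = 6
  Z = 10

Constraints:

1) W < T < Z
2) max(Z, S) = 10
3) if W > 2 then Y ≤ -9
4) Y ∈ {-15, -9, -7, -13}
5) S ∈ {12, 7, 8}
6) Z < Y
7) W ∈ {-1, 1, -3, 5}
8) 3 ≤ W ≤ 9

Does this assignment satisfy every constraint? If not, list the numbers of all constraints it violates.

1) values 1 < 6 < 10 — satisfied.
2) max(10, 7) = 10 — satisfied.
3) W = 1, not > 2; antecedent false, conditional vacuously true — satisfied.
4) Y = -10 is not in {-15, -9, -7, -13} — violated.
5) S = 7 is in {12, 7, 8} — satisfied.
6) Z = 10, Y = -10; 10 ≥ -10 (want <) — violated.
7) W = 1 is in {-1, 1, -3, 5} — satisfied.
8) W = 1 is outside [3, 9] — violated.

No — constraints 4, 6, and 8 are not satisfied.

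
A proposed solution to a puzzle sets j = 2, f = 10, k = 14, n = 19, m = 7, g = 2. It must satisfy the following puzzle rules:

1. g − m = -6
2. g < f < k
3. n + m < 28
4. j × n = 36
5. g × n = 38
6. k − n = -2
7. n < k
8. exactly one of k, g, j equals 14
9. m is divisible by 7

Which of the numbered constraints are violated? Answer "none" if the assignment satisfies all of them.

Constraints 1, 4, 6, 7 are violated.

1. g − m = 2 − 7 = -5, not -6 — fails.
2. values 2 < 10 < 14 — holds.
3. n + m = 19 + 7 = 26; 26 < 28 — holds.
4. j × n = 2 × 19 = 38, not 36 — fails.
5. g × n = 2 × 19 = 38 — holds.
6. k − n = 14 − 19 = -5, not -2 — fails.
7. n = 19, k = 14; 19 ≥ 14 (want <) — fails.
8. k=14, g=2, j=2; 1 of them equals 14 — holds.
9. 7 / 7 = 1, so 7 divides 7 — holds.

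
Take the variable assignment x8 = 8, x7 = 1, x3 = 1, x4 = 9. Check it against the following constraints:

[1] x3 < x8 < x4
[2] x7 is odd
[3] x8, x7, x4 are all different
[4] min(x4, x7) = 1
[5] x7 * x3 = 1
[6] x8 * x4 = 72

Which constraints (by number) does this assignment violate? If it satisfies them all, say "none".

The assignment satisfies every constraint.

[1] values 1 < 8 < 9 — satisfied.
[2] x7 = 1 is odd — satisfied.
[3] values 8, 1, 9 are pairwise distinct — satisfied.
[4] min(9, 1) = 1 — satisfied.
[5] x7 * x3 = 1 * 1 = 1 — satisfied.
[6] x8 * x4 = 8 * 9 = 72 — satisfied.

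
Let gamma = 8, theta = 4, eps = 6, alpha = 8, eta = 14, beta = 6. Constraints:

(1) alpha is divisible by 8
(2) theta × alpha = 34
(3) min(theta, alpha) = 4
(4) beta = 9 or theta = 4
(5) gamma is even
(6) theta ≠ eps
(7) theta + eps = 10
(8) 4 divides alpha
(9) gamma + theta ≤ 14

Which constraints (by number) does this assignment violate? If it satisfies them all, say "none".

Violated: 2.

(1) 8 / 8 = 1, so 8 divides 8 — holds.
(2) theta × alpha = 4 × 8 = 32, not 34 — does not hold.
(3) min(4, 8) = 4 — holds.
(4) beta = 6 ≠ 9, but theta = 4 = 4 (second disjunct) — holds.
(5) gamma = 8 is even — holds.
(6) theta = 4, eps = 6; distinct — holds.
(7) theta + eps = 4 + 6 = 10 — holds.
(8) 8 / 4 = 2, so 4 divides 8 — holds.
(9) gamma + theta = 8 + 4 = 12; 12 ≤ 14 — holds.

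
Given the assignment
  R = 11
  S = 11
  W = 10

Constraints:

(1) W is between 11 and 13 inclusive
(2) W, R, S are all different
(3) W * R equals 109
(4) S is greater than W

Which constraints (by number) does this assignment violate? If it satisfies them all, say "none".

(1) W = 10 is outside [11, 13] — violated.
(2) R = S = 11, not all different — violated.
(3) W * R = 10 * 11 = 110, not 109 — violated.
(4) S = 11, W = 10; 11 > 10 — satisfied.

Violated: 1, 2, and 3.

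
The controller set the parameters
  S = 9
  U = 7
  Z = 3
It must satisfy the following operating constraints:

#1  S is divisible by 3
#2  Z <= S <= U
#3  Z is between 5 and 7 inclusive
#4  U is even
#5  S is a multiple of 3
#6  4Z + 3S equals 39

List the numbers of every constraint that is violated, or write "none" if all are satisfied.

#1 9 / 3 = 3, so 3 divides 9  ✓
#2 values 3, 9, 7; S = 9 is not <= U = 7  ✗
#3 Z = 3 is outside [5, 7]  ✗
#4 U = 7 is odd  ✗
#5 9 / 3 = 3, so 3 divides 9  ✓
#6 4Z + 3S = 4(3) + 3(9) = 39  ✓

Constraints 2, 3, and 4 are violated.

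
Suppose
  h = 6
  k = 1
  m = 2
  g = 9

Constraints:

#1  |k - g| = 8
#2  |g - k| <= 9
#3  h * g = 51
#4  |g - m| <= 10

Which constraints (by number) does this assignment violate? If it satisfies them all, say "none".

Constraint 3 does not hold.

#1 |1 - 9| = 8 — holds.
#2 |9 - 1| = 8; 8 ≤ 9 — holds.
#3 h * g = 6 * 9 = 54, not 51 — fails.
#4 |9 - 2| = 7; 7 ≤ 10 — holds.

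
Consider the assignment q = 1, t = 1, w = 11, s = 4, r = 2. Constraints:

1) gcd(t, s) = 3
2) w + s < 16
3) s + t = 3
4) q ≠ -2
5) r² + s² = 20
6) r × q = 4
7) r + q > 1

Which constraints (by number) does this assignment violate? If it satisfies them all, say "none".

1) gcd(1, 4) = 1, not 3 — fails.
2) w + s = 11 + 4 = 15; 15 < 16 — holds.
3) s + t = 4 + 1 = 5, not 3 — fails.
4) q = 1, and 1 ≠ -2 — holds.
5) r² + s² = 2² + 4² = 4 + 16 = 20 — holds.
6) r × q = 2 × 1 = 2, not 4 — fails.
7) r + q = 2 + 1 = 3; 3 > 1 — holds.

The assignment fails constraints 1, 3, and 6.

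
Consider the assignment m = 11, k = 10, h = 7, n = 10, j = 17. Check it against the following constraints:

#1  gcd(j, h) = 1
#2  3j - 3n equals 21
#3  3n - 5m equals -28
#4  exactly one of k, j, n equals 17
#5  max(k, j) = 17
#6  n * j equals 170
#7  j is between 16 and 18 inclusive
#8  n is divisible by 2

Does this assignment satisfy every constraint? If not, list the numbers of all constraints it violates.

#1 gcd(17, 7) = 1 — satisfied.
#2 3j - 3n = 3(17) - 3(10) = 21 — satisfied.
#3 3n - 5m = 3(10) - 5(11) = -25, not -28 — violated.
#4 k=10, j=17, n=10; 1 of them equals 17 — satisfied.
#5 max(10, 17) = 17 — satisfied.
#6 n * j = 10 * 17 = 170 — satisfied.
#7 j = 17 lies in [16, 18] — satisfied.
#8 10 / 2 = 5, so 2 divides 10 — satisfied.

Constraint 3 does not hold.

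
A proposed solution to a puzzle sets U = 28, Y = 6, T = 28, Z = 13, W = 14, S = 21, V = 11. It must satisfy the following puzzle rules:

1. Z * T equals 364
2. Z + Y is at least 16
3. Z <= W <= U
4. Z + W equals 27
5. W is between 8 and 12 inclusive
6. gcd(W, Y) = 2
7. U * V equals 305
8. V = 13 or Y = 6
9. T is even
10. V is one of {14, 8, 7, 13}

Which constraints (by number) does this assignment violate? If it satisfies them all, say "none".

1. Z * T = 13 * 28 = 364  OK
2. Z + Y = 13 + 6 = 19; 19 ≥ 16  OK
3. values 13 <= 14 <= 28  OK
4. Z + W = 13 + 14 = 27  OK
5. W = 14 is outside [8, 12]  FAIL
6. gcd(14, 6) = 2  OK
7. U * V = 28 * 11 = 308, not 305  FAIL
8. V = 11 ≠ 13, but Y = 6 = 6 (second disjunct)  OK
9. T = 28 is even  OK
10. V = 11 is not in {14, 8, 7, 13}  FAIL

The assignment fails constraints 5, 7, 10.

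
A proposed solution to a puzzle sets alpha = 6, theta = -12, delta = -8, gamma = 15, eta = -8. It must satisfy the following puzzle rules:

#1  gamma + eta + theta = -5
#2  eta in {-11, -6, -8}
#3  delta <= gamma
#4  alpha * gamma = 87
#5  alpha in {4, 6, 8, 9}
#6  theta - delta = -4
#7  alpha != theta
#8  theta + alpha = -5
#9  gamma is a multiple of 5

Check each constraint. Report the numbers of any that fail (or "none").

Violated: 4, 8.

#1 gamma + eta + theta = 15 + (-8) + (-12) = -5  holds
#2 eta = -8 is in {-11, -6, -8}  holds
#3 delta = -8, gamma = 15; -8 ≤ 15  holds
#4 alpha * gamma = 6 * 15 = 90, not 87  fails
#5 alpha = 6 is in {4, 6, 8, 9}  holds
#6 theta - delta = -12 - (-8) = -4  holds
#7 alpha = 6, theta = -12; distinct  holds
#8 theta + alpha = -12 + 6 = -6, not -5  fails
#9 15 / 5 = 3, so 5 divides 15  holds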